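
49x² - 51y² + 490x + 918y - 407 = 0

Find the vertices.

Group the x- and y-terms: 49(x² + 10x) -51(y² - 18y) = 407
49(x + 5)² -51(y - 9)² = 407 + 1225 - 4131 = -2499
Divide through by -2499 to get (y - 9)²/49 - (x + 5)²/51 = 1.
Hyperbola, center (-5, 9), transverse axis vertical; a² = 49, b² = 51.
a = 7. Vertices at (h, k ± a).

(-5, 2) and (-5, 16)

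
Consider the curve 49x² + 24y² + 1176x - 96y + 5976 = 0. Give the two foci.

(-12, -3) and (-12, 7)

Rearranging, 49(x² + 24x) + 24(y² - 4y) = -5976.
49(x + 12)² + 24(y - 2)² = -5976 + 7056 + 96 = 1176
Dividing both sides by 1176: (x + 12)²/24 + (y - 2)²/49 = 1
Ellipse, center (-12, 2), major axis vertical; a² = 49, b² = 24.
c² = a² - b² = 49 - 24 = 25, so c = 5.
Foci lie on the vertical axis through the center: (h, k ± c).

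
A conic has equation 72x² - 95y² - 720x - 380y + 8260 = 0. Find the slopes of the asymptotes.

Group: 72(x² - 10x) -95(y² + 4y) = -8260
72(x - 5)² -95(y + 2)² = -8260 + 1800 - 380 = -6840
Dividing both sides by -6840: (y + 2)²/72 - (x - 5)²/95 = 1
Hyperbola, center (5, -2), transverse axis vertical; a² = 72, b² = 95.
For a vertical hyperbola the asymptotes have slope ±a/b.
Here that is ±6√2/√95 = ±6√190/95.

6√190/95 and -6√190/95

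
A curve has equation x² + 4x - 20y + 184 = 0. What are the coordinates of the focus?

(-2, 14)

Only x is squared. Complete the square in x: (x + 2)² = 20(y - 9).
Vertex (-2, 9); 4p = 20 so p = 5. Opens up.
Focus is p units from the vertex along the axis: (h, k + p).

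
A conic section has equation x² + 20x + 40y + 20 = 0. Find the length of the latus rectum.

Only x is squared. Complete the square in x: (x + 10)² = -40(y - 2).
Vertex (-10, 2); 4p = -40 so p = -10. Opens down.
Latus rectum length = |4p| = 40.

40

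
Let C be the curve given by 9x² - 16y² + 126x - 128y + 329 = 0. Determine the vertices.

(-7, -7) and (-7, -1)

Collect terms: 9(x² + 14x) -16(y² + 8y) = -329
Complete the square in x and y: 9(x + 7)² -16(y + 4)² = -329 + 441 - 256 = -144
Divide by -144: (y + 4)²/9 - (x + 7)²/16 = 1
Hyperbola, center (-7, -4), transverse axis vertical; a² = 9, b² = 16.
a = 3. Vertices at (h, k ± a).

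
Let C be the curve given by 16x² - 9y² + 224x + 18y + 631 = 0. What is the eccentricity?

e = 5/3

Group: 16(x² + 14x) -9(y² - 2y) = -631
Completing the square gives 16(x + 7)² -9(y - 1)² = -631 + 784 - 9 = 144.
Divide through by 144 to get (x + 7)²/9 - (y - 1)²/16 = 1.
Hyperbola, center (-7, 1), transverse axis horizontal; a² = 9, b² = 16.
c² = a² + b² = 25, so c = 5.
e = c/a = 5/3.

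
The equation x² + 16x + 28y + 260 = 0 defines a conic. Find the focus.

(-8, -14)

Only x is squared. Complete the square in x: (x + 8)² = -28(y + 7).
Vertex (-8, -7); 4p = -28 so p = -7. Opens down.
Focus is p units from the vertex along the axis: (h, k + p).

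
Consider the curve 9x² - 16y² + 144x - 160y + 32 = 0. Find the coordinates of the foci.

(-13, -5) and (-3, -5)

Group the x- and y-terms: 9(x² + 16x) -16(y² + 10y) = -32
Completing the square gives 9(x + 8)² -16(y + 5)² = -32 + 576 - 400 = 144.
Divide through by 144 to get (x + 8)²/16 - (y + 5)²/9 = 1.
Hyperbola, center (-8, -5), transverse axis horizontal; a² = 16, b² = 9.
c² = a² + b² = 16 + 9 = 25, so c = 5.
Foci lie on the horizontal axis through the center: (h ± c, k).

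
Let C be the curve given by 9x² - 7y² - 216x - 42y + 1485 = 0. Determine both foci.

Group the x- and y-terms: 9(x² - 24x) -7(y² + 6y) = -1485
Complete the square in x and y: 9(x - 12)² -7(y + 3)² = -1485 + 1296 - 63 = -252
Dividing both sides by -252: (y + 3)²/36 - (x - 12)²/28 = 1
Hyperbola, center (12, -3), transverse axis vertical; a² = 36, b² = 28.
c² = a² + b² = 36 + 28 = 64, so c = 8.
Foci lie on the vertical axis through the center: (h, k ± c).

(12, -11) and (12, 5)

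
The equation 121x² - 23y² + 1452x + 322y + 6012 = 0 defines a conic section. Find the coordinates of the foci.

Group: 121(x² + 12x) -23(y² - 14y) = -6012
Complete the square: 121(x + 6)² -23(y - 7)² = -6012 + 4356 - 1127 = -2783
Divide by -2783: (y - 7)²/121 - (x + 6)²/23 = 1
Hyperbola, center (-6, 7), transverse axis vertical; a² = 121, b² = 23.
c² = a² + b² = 121 + 23 = 144, so c = 12.
Foci lie on the vertical axis through the center: (h, k ± c).

(-6, -5) and (-6, 19)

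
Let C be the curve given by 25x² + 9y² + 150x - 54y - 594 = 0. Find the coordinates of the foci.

(-3, -5) and (-3, 11)

Group: 25(x² + 6x) + 9(y² - 6y) = 594
25(x + 3)² + 9(y - 3)² = 594 + 225 + 81 = 900
Divide by 900: (x + 3)²/36 + (y - 3)²/100 = 1
Ellipse, center (-3, 3), major axis vertical; a² = 100, b² = 36.
c² = a² - b² = 100 - 36 = 64, so c = 8.
Foci lie on the vertical axis through the center: (h, k ± c).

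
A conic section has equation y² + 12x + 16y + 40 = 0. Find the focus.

(-1, -8)

Only y is squared. Complete the square in y: (y + 8)² = -12(x - 2).
Vertex (2, -8); 4p = -12 so p = -3. Opens left.
Focus is p units from the vertex along the axis: (h + p, k).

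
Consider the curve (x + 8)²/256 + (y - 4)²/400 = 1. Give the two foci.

(-8, -8) and (-8, 16)

Center (-8, 4). The larger denominator 400 sits under the y-term, so the major axis is vertical; a² = 400, b² = 256.
c² = a² - b² = 400 - 256 = 144, so c = 12.
Foci lie on the vertical axis through the center: (h, k ± c).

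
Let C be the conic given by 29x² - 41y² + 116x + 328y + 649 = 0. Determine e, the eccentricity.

e = √2030/29

Group: 29(x² + 4x) -41(y² - 8y) = -649
Completing the square gives 29(x + 2)² -41(y - 4)² = -649 + 116 - 656 = -1189.
Divide through by -1189 to get (y - 4)²/29 - (x + 2)²/41 = 1.
Hyperbola, center (-2, 4), transverse axis vertical; a² = 29, b² = 41.
c² = a² + b² = 70, so c = √70.
e = c/a = √70/√29 = √2030/29.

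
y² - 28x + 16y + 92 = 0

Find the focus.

Only y is squared. Complete the square in y: (y + 8)² = 28(x - 1).
Vertex (1, -8); 4p = 28 so p = 7. Opens right.
Focus is p units from the vertex along the axis: (h + p, k).

(8, -8)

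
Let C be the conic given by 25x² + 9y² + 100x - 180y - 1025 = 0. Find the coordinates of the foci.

Group the x- and y-terms: 25(x² + 4x) + 9(y² - 20y) = 1025
Complete the square: 25(x + 2)² + 9(y - 10)² = 1025 + 100 + 900 = 2025
Divide by 2025: (x + 2)²/81 + (y - 10)²/225 = 1
Ellipse, center (-2, 10), major axis vertical; a² = 225, b² = 81.
c² = a² - b² = 225 - 81 = 144, so c = 12.
Foci lie on the vertical axis through the center: (h, k ± c).

(-2, -2) and (-2, 22)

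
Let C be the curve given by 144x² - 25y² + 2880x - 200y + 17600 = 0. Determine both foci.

(-10, -17) and (-10, 9)

Group: 144(x² + 20x) -25(y² + 8y) = -17600
Completing the square gives 144(x + 10)² -25(y + 4)² = -17600 + 14400 - 400 = -3600.
Dividing both sides by -3600: (y + 4)²/144 - (x + 10)²/25 = 1
Hyperbola, center (-10, -4), transverse axis vertical; a² = 144, b² = 25.
c² = a² + b² = 144 + 25 = 169, so c = 13.
Foci lie on the vertical axis through the center: (h, k ± c).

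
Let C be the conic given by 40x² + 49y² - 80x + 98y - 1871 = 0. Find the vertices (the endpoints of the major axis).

Rearranging, 40(x² - 2x) + 49(y² + 2y) = 1871.
Complete the square: 40(x - 1)² + 49(y + 1)² = 1871 + 40 + 49 = 1960
Divide by 1960: (x - 1)²/49 + (y + 1)²/40 = 1
Ellipse, center (1, -1), major axis horizontal; a² = 49, b² = 40.
a = 7. Vertices at (h ± a, k).

(-6, -1) and (8, -1)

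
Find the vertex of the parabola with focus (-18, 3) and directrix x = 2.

(-8, 3)

The vertex is the midpoint between the focus and the directrix along the axis of symmetry.
Axis is horizontal (directrix is vertical). Vertex x-coordinate = (-18 + 2)/2 = -8; y-coordinate = 3.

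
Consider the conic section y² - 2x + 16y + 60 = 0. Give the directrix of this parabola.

x = -5/2

Only y is squared. Complete the square in y: (y + 8)² = 2(x + 2).
Vertex (-2, -8); 4p = 2 so p = 1/2. Opens right.
Directrix is the vertical line x = h − p = -2 − (1/2) = -5/2.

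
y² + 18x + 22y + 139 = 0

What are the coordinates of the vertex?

Only y is squared. Complete the square in y: (y + 11)² = -18(x + 1).
Vertex (-1, -11); 4p = -18 so p = -9/2. Opens left.

(-1, -11)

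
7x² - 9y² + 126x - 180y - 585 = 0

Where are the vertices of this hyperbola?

Rearranging, 7(x² + 18x) -9(y² + 20y) = 585.
Complete the square in x and y: 7(x + 9)² -9(y + 10)² = 585 + 567 - 900 = 252
Dividing both sides by 252: (x + 9)²/36 - (y + 10)²/28 = 1
Hyperbola, center (-9, -10), transverse axis horizontal; a² = 36, b² = 28.
a = 6. Vertices at (h ± a, k).

(-15, -10) and (-3, -10)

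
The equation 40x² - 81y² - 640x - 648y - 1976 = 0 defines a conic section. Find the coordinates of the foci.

Group the x- and y-terms: 40(x² - 16x) -81(y² + 8y) = 1976
Complete the square in x and y: 40(x - 8)² -81(y + 4)² = 1976 + 2560 - 1296 = 3240
Dividing both sides by 3240: (x - 8)²/81 - (y + 4)²/40 = 1
Hyperbola, center (8, -4), transverse axis horizontal; a² = 81, b² = 40.
c² = a² + b² = 81 + 40 = 121, so c = 11.
Foci lie on the horizontal axis through the center: (h ± c, k).

(-3, -4) and (19, -4)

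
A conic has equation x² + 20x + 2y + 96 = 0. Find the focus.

(-10, 3/2)

Only x is squared. Complete the square in x: (x + 10)² = -2(y - 2).
Vertex (-10, 2); 4p = -2 so p = -1/2. Opens down.
Focus is p units from the vertex along the axis: (h, k + p).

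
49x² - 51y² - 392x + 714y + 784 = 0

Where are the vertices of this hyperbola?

Group the x- and y-terms: 49(x² - 8x) -51(y² - 14y) = -784
Completing the square gives 49(x - 4)² -51(y - 7)² = -784 + 784 - 2499 = -2499.
Dividing both sides by -2499: (y - 7)²/49 - (x - 4)²/51 = 1
Hyperbola, center (4, 7), transverse axis vertical; a² = 49, b² = 51.
a = 7. Vertices at (h, k ± a).

(4, 0) and (4, 14)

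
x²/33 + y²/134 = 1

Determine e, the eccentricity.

e = √13534/134

Center (0, 0). The larger denominator 134 sits under the y-term, so the major axis is vertical; a² = 134, b² = 33.
c² = a² - b² = 101, so c = √101.
e = c/a = √101/√134 = √13534/134.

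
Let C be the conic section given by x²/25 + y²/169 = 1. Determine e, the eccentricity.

Center (0, 0). The larger denominator 169 sits under the y-term, so the major axis is vertical; a² = 169, b² = 25.
c² = a² - b² = 144, so c = 12.
e = c/a = 12/13.

e = 12/13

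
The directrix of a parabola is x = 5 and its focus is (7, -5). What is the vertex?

(6, -5)

The vertex is the midpoint between the focus and the directrix along the axis of symmetry.
Axis is horizontal (directrix is vertical). Vertex x-coordinate = (7 + 5)/2 = 6; y-coordinate = -5.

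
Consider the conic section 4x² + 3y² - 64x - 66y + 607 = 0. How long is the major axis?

4

Rearranging, 4(x² - 16x) + 3(y² - 22y) = -607.
Complete the square: 4(x - 8)² + 3(y - 11)² = -607 + 256 + 363 = 12
Divide through by 12 to get (x - 8)²/3 + (y - 11)²/4 = 1.
Ellipse, center (8, 11), major axis vertical; a² = 4, b² = 3.
a² = 4 so a = 2; the major axis has length 2a = 4.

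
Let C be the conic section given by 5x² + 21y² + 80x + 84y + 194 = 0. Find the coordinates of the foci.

(-8 - 4√2, -2) and (-8 + 4√2, -2)

Group the x- and y-terms: 5(x² + 16x) + 21(y² + 4y) = -194
Complete the square in x and y: 5(x + 8)² + 21(y + 2)² = -194 + 320 + 84 = 210
Divide through by 210 to get (x + 8)²/42 + (y + 2)²/10 = 1.
Ellipse, center (-8, -2), major axis horizontal; a² = 42, b² = 10.
c² = a² - b² = 42 - 10 = 32, so c = 4√2.
Foci lie on the horizontal axis through the center: (h ± c, k).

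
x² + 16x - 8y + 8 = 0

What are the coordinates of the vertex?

Only x is squared. Complete the square in x: (x + 8)² = 8(y + 7).
Vertex (-8, -7); 4p = 8 so p = 2. Opens up.

(-8, -7)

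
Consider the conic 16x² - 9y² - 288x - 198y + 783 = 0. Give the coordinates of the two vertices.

(9, -19) and (9, -3)

Group the x- and y-terms: 16(x² - 18x) -9(y² + 22y) = -783
Completing the square gives 16(x - 9)² -9(y + 11)² = -783 + 1296 - 1089 = -576.
Dividing both sides by -576: (y + 11)²/64 - (x - 9)²/36 = 1
Hyperbola, center (9, -11), transverse axis vertical; a² = 64, b² = 36.
a = 8. Vertices at (h, k ± a).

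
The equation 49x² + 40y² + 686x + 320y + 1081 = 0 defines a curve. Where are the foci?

49(x² + 14x) + 40(y² + 8y) = -1081
Complete the square: 49(x + 7)² + 40(y + 4)² = -1081 + 2401 + 640 = 1960
Divide by 1960: (x + 7)²/40 + (y + 4)²/49 = 1
Ellipse, center (-7, -4), major axis vertical; a² = 49, b² = 40.
c² = a² - b² = 49 - 40 = 9, so c = 3.
Foci lie on the vertical axis through the center: (h, k ± c).

(-7, -7) and (-7, -1)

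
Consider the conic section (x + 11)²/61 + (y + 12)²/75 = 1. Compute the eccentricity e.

e = √42/15

Center (-11, -12). The larger denominator 75 sits under the y-term, so the major axis is vertical; a² = 75, b² = 61.
c² = a² - b² = 14, so c = √14.
e = c/a = √14/5√3 = √42/15.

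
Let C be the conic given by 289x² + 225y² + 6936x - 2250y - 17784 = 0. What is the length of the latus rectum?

450/17

Group the x- and y-terms: 289(x² + 24x) + 225(y² - 10y) = 17784
289(x + 12)² + 225(y - 5)² = 17784 + 41616 + 5625 = 65025
Dividing both sides by 65025: (x + 12)²/225 + (y - 5)²/289 = 1
Ellipse, center (-12, 5), major axis vertical; a² = 289, b² = 225.
Latus rectum length = 2b²/a = 2·225/17 = 450/17.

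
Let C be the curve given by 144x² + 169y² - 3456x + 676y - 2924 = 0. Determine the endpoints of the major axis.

(-1, -2) and (25, -2)

144(x² - 24x) + 169(y² + 4y) = 2924
Complete the square: 144(x - 12)² + 169(y + 2)² = 2924 + 20736 + 676 = 24336
Divide through by 24336 to get (x - 12)²/169 + (y + 2)²/144 = 1.
Ellipse, center (12, -2), major axis horizontal; a² = 169, b² = 144.
a = 13. Vertices at (h ± a, k).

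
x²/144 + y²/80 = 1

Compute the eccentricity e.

e = 2/3

Center (0, 0). The larger denominator 144 sits under the x-term, so the major axis is horizontal; a² = 144, b² = 80.
c² = a² - b² = 64, so c = 8.
e = c/a = 8/12 = 2/3.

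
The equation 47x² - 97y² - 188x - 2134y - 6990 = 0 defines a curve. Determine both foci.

Group: 47(x² - 4x) -97(y² + 22y) = 6990
Completing the square gives 47(x - 2)² -97(y + 11)² = 6990 + 188 - 11737 = -4559.
Dividing both sides by -4559: (y + 11)²/47 - (x - 2)²/97 = 1
Hyperbola, center (2, -11), transverse axis vertical; a² = 47, b² = 97.
c² = a² + b² = 47 + 97 = 144, so c = 12.
Foci lie on the vertical axis through the center: (h, k ± c).

(2, -23) and (2, 1)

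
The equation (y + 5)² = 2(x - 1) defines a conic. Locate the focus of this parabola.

(3/2, -5)

Vertex (1, -5); 4p = 2 so p = 1/2. Opens right.
Focus is p units from the vertex along the axis: (h + p, k).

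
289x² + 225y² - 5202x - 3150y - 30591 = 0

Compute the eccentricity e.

Rearranging, 289(x² - 18x) + 225(y² - 14y) = 30591.
Complete the square: 289(x - 9)² + 225(y - 7)² = 30591 + 23409 + 11025 = 65025
Divide through by 65025 to get (x - 9)²/225 + (y - 7)²/289 = 1.
Ellipse, center (9, 7), major axis vertical; a² = 289, b² = 225.
c² = a² - b² = 64, so c = 8.
e = c/a = 8/17.

e = 8/17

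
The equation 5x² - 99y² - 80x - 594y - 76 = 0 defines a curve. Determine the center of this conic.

(8, -3)

Rearranging, 5(x² - 16x) -99(y² + 6y) = 76.
Completing the square gives 5(x - 8)² -99(y + 3)² = 76 + 320 - 891 = -495.
Divide through by -495 to get (y + 3)²/5 - (x - 8)²/99 = 1.
Hyperbola with center (8, -3).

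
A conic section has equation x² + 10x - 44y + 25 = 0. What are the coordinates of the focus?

(-5, 11)

Only x is squared. Complete the square in x: (x + 5)² = 44y.
Vertex (-5, 0); 4p = 44 so p = 11. Opens up.
Focus is p units from the vertex along the axis: (h, k + p).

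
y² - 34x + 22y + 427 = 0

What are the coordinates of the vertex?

(9, -11)

Only y is squared. Complete the square in y: (y + 11)² = 34(x - 9).
Vertex (9, -11); 4p = 34 so p = 17/2. Opens right.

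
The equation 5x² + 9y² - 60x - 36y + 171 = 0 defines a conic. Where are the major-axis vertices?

(3, 2) and (9, 2)

Rearranging, 5(x² - 12x) + 9(y² - 4y) = -171.
5(x - 6)² + 9(y - 2)² = -171 + 180 + 36 = 45
Divide by 45: (x - 6)²/9 + (y - 2)²/5 = 1
Ellipse, center (6, 2), major axis horizontal; a² = 9, b² = 5.
a = 3. Vertices at (h ± a, k).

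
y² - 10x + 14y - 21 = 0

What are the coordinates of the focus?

(-9/2, -7)

Only y is squared. Complete the square in y: (y + 7)² = 10(x + 7).
Vertex (-7, -7); 4p = 10 so p = 5/2. Opens right.
Focus is p units from the vertex along the axis: (h + p, k).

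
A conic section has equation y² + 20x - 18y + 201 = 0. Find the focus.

Only y is squared. Complete the square in y: (y - 9)² = -20(x + 6).
Vertex (-6, 9); 4p = -20 so p = -5. Opens left.
Focus is p units from the vertex along the axis: (h + p, k).

(-11, 9)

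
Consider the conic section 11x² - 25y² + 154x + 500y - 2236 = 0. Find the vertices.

Rearranging, 11(x² + 14x) -25(y² - 20y) = 2236.
11(x + 7)² -25(y - 10)² = 2236 + 539 - 2500 = 275
Dividing both sides by 275: (x + 7)²/25 - (y - 10)²/11 = 1
Hyperbola, center (-7, 10), transverse axis horizontal; a² = 25, b² = 11.
a = 5. Vertices at (h ± a, k).

(-12, 10) and (-2, 10)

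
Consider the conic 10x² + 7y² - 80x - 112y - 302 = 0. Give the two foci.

(4, 8 - √39) and (4, 8 + √39)

Group: 10(x² - 8x) + 7(y² - 16y) = 302
Complete the square: 10(x - 4)² + 7(y - 8)² = 302 + 160 + 448 = 910
Divide by 910: (x - 4)²/91 + (y - 8)²/130 = 1
Ellipse, center (4, 8), major axis vertical; a² = 130, b² = 91.
c² = a² - b² = 130 - 91 = 39, so c = √39.
Foci lie on the vertical axis through the center: (h, k ± c).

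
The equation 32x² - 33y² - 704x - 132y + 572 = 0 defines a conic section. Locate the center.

Group the x- and y-terms: 32(x² - 22x) -33(y² + 4y) = -572
Complete the square in x and y: 32(x - 11)² -33(y + 2)² = -572 + 3872 - 132 = 3168
Dividing both sides by 3168: (x - 11)²/99 - (y + 2)²/96 = 1
Hyperbola with center (11, -2).

(11, -2)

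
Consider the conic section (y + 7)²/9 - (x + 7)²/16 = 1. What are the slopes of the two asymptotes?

Center (-7, -7). The positive term is the y-term, so the transverse axis is vertical; a² = 9, b² = 16.
For a vertical hyperbola the asymptotes have slope ±a/b.
Here that is ±3/4.

3/4 and -3/4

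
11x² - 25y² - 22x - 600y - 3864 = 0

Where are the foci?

Collect terms: 11(x² - 2x) -25(y² + 24y) = 3864
11(x - 1)² -25(y + 12)² = 3864 + 11 - 3600 = 275
Divide by 275: (x - 1)²/25 - (y + 12)²/11 = 1
Hyperbola, center (1, -12), transverse axis horizontal; a² = 25, b² = 11.
c² = a² + b² = 25 + 11 = 36, so c = 6.
Foci lie on the horizontal axis through the center: (h ± c, k).

(-5, -12) and (7, -12)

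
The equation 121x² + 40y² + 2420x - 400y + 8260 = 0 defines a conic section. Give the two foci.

(-10, -4) and (-10, 14)

Collect terms: 121(x² + 20x) + 40(y² - 10y) = -8260
Completing the square gives 121(x + 10)² + 40(y - 5)² = -8260 + 12100 + 1000 = 4840.
Divide through by 4840 to get (x + 10)²/40 + (y - 5)²/121 = 1.
Ellipse, center (-10, 5), major axis vertical; a² = 121, b² = 40.
c² = a² - b² = 121 - 40 = 81, so c = 9.
Foci lie on the vertical axis through the center: (h, k ± c).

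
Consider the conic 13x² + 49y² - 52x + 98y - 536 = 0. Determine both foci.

Collect terms: 13(x² - 4x) + 49(y² + 2y) = 536
13(x - 2)² + 49(y + 1)² = 536 + 52 + 49 = 637
Dividing both sides by 637: (x - 2)²/49 + (y + 1)²/13 = 1
Ellipse, center (2, -1), major axis horizontal; a² = 49, b² = 13.
c² = a² - b² = 49 - 13 = 36, so c = 6.
Foci lie on the horizontal axis through the center: (h ± c, k).

(-4, -1) and (8, -1)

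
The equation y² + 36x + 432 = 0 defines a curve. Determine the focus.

(-21, 0)

Only y is squared. Complete the square in y: y² = -36(x + 12).
Vertex (-12, 0); 4p = -36 so p = -9. Opens left.
Focus is p units from the vertex along the axis: (h + p, k).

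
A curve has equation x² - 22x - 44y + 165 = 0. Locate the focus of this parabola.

(11, 12)

Only x is squared. Complete the square in x: (x - 11)² = 44(y - 1).
Vertex (11, 1); 4p = 44 so p = 11. Opens up.
Focus is p units from the vertex along the axis: (h, k + p).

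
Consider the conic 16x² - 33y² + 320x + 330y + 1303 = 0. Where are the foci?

Group the x- and y-terms: 16(x² + 20x) -33(y² - 10y) = -1303
16(x + 10)² -33(y - 5)² = -1303 + 1600 - 825 = -528
Divide through by -528 to get (y - 5)²/16 - (x + 10)²/33 = 1.
Hyperbola, center (-10, 5), transverse axis vertical; a² = 16, b² = 33.
c² = a² + b² = 16 + 33 = 49, so c = 7.
Foci lie on the vertical axis through the center: (h, k ± c).

(-10, -2) and (-10, 12)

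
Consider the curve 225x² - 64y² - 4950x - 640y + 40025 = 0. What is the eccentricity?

e = 17/15

Collect terms: 225(x² - 22x) -64(y² + 10y) = -40025
Completing the square gives 225(x - 11)² -64(y + 5)² = -40025 + 27225 - 1600 = -14400.
Divide through by -14400 to get (y + 5)²/225 - (x - 11)²/64 = 1.
Hyperbola, center (11, -5), transverse axis vertical; a² = 225, b² = 64.
c² = a² + b² = 289, so c = 17.
e = c/a = 17/15.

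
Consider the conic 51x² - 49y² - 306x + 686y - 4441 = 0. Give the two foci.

(-7, 7) and (13, 7)

Group: 51(x² - 6x) -49(y² - 14y) = 4441
Completing the square gives 51(x - 3)² -49(y - 7)² = 4441 + 459 - 2401 = 2499.
Dividing both sides by 2499: (x - 3)²/49 - (y - 7)²/51 = 1
Hyperbola, center (3, 7), transverse axis horizontal; a² = 49, b² = 51.
c² = a² + b² = 49 + 51 = 100, so c = 10.
Foci lie on the horizontal axis through the center: (h ± c, k).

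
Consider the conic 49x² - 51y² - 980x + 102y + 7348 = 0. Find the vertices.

(10, -6) and (10, 8)

Collect terms: 49(x² - 20x) -51(y² - 2y) = -7348
Complete the square in x and y: 49(x - 10)² -51(y - 1)² = -7348 + 4900 - 51 = -2499
Divide by -2499: (y - 1)²/49 - (x - 10)²/51 = 1
Hyperbola, center (10, 1), transverse axis vertical; a² = 49, b² = 51.
a = 7. Vertices at (h, k ± a).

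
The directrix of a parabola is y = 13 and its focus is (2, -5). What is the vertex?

The vertex is the midpoint between the focus and the directrix along the axis of symmetry.
Axis is vertical (directrix is horizontal). Vertex y-coordinate = (-5 + 13)/2 = 4; x-coordinate = 2.

(2, 4)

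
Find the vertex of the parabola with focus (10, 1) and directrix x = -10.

(0, 1)

The vertex is the midpoint between the focus and the directrix along the axis of symmetry.
Axis is horizontal (directrix is vertical). Vertex x-coordinate = (10 + (-10))/2 = 0; y-coordinate = 1.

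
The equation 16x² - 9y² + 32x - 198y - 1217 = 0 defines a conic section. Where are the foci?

Collect terms: 16(x² + 2x) -9(y² + 22y) = 1217
16(x + 1)² -9(y + 11)² = 1217 + 16 - 1089 = 144
Divide by 144: (x + 1)²/9 - (y + 11)²/16 = 1
Hyperbola, center (-1, -11), transverse axis horizontal; a² = 9, b² = 16.
c² = a² + b² = 9 + 16 = 25, so c = 5.
Foci lie on the horizontal axis through the center: (h ± c, k).

(-6, -11) and (4, -11)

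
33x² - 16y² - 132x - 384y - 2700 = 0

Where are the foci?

Group the x- and y-terms: 33(x² - 4x) -16(y² + 24y) = 2700
33(x - 2)² -16(y + 12)² = 2700 + 132 - 2304 = 528
Dividing both sides by 528: (x - 2)²/16 - (y + 12)²/33 = 1
Hyperbola, center (2, -12), transverse axis horizontal; a² = 16, b² = 33.
c² = a² + b² = 16 + 33 = 49, so c = 7.
Foci lie on the horizontal axis through the center: (h ± c, k).

(-5, -12) and (9, -12)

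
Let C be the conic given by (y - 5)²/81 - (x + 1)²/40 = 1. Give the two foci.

(-1, -6) and (-1, 16)

Center (-1, 5). The positive term is the y-term, so the transverse axis is vertical; a² = 81, b² = 40.
c² = a² + b² = 81 + 40 = 121, so c = 11.
Foci lie on the vertical axis through the center: (h, k ± c).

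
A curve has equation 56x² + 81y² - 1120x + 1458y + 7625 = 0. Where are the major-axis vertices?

(1, -9) and (19, -9)

Group: 56(x² - 20x) + 81(y² + 18y) = -7625
56(x - 10)² + 81(y + 9)² = -7625 + 5600 + 6561 = 4536
Divide through by 4536 to get (x - 10)²/81 + (y + 9)²/56 = 1.
Ellipse, center (10, -9), major axis horizontal; a² = 81, b² = 56.
a = 9. Vertices at (h ± a, k).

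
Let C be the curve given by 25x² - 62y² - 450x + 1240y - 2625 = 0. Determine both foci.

(9, 10 - √87) and (9, 10 + √87)

Collect terms: 25(x² - 18x) -62(y² - 20y) = 2625
Complete the square in x and y: 25(x - 9)² -62(y - 10)² = 2625 + 2025 - 6200 = -1550
Divide by -1550: (y - 10)²/25 - (x - 9)²/62 = 1
Hyperbola, center (9, 10), transverse axis vertical; a² = 25, b² = 62.
c² = a² + b² = 25 + 62 = 87, so c = √87.
Foci lie on the vertical axis through the center: (h, k ± c).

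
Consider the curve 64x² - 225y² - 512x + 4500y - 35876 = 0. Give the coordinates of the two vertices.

(-11, 10) and (19, 10)

Group the x- and y-terms: 64(x² - 8x) -225(y² - 20y) = 35876
Complete the square: 64(x - 4)² -225(y - 10)² = 35876 + 1024 - 22500 = 14400
Divide through by 14400 to get (x - 4)²/225 - (y - 10)²/64 = 1.
Hyperbola, center (4, 10), transverse axis horizontal; a² = 225, b² = 64.
a = 15. Vertices at (h ± a, k).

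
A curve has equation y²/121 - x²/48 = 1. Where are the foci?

Center (0, 0). The positive term is the y-term, so the transverse axis is vertical; a² = 121, b² = 48.
c² = a² + b² = 121 + 48 = 169, so c = 13.
Foci lie on the vertical axis through the center: (h, k ± c).

(0, -13) and (0, 13)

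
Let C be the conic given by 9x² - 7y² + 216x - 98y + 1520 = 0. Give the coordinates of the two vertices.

(-12, -16) and (-12, 2)

Rearranging, 9(x² + 24x) -7(y² + 14y) = -1520.
Completing the square gives 9(x + 12)² -7(y + 7)² = -1520 + 1296 - 343 = -567.
Divide by -567: (y + 7)²/81 - (x + 12)²/63 = 1
Hyperbola, center (-12, -7), transverse axis vertical; a² = 81, b² = 63.
a = 9. Vertices at (h, k ± a).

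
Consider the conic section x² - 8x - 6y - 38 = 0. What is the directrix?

Only x is squared. Complete the square in x: (x - 4)² = 6(y + 9).
Vertex (4, -9); 4p = 6 so p = 3/2. Opens up.
Directrix is the horizontal line y = k − p = -9 − (3/2) = -21/2.

y = -21/2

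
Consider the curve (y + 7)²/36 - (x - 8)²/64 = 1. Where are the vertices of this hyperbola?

(8, -13) and (8, -1)

Center (8, -7). The positive term is the y-term, so the transverse axis is vertical; a² = 36, b² = 64.
a = 6. Vertices at (h, k ± a).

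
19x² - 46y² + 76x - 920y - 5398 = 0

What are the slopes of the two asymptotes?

√874/46 and -√874/46

Collect terms: 19(x² + 4x) -46(y² + 20y) = 5398
Completing the square gives 19(x + 2)² -46(y + 10)² = 5398 + 76 - 4600 = 874.
Divide through by 874 to get (x + 2)²/46 - (y + 10)²/19 = 1.
Hyperbola, center (-2, -10), transverse axis horizontal; a² = 46, b² = 19.
For a horizontal hyperbola the asymptotes have slope ±b/a.
Here that is ±√19/√46 = ±√874/46.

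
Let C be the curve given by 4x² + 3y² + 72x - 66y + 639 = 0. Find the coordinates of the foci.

Collect terms: 4(x² + 18x) + 3(y² - 22y) = -639
Completing the square gives 4(x + 9)² + 3(y - 11)² = -639 + 324 + 363 = 48.
Dividing both sides by 48: (x + 9)²/12 + (y - 11)²/16 = 1
Ellipse, center (-9, 11), major axis vertical; a² = 16, b² = 12.
c² = a² - b² = 16 - 12 = 4, so c = 2.
Foci lie on the vertical axis through the center: (h, k ± c).

(-9, 9) and (-9, 13)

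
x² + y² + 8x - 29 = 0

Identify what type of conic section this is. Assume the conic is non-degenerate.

circle

No xy term. Coefficients of x² and y² are A = 1, C = 1.
A = C (same sign) ⇒ circle.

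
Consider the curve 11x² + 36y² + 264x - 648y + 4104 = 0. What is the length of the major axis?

12

11(x² + 24x) + 36(y² - 18y) = -4104
Completing the square gives 11(x + 12)² + 36(y - 9)² = -4104 + 1584 + 2916 = 396.
Dividing both sides by 396: (x + 12)²/36 + (y - 9)²/11 = 1
Ellipse, center (-12, 9), major axis horizontal; a² = 36, b² = 11.
a² = 36 so a = 6; the major axis has length 2a = 12.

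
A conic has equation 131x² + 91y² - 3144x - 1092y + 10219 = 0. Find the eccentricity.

e = 2√1310/131

Rearranging, 131(x² - 24x) + 91(y² - 12y) = -10219.
Complete the square in x and y: 131(x - 12)² + 91(y - 6)² = -10219 + 18864 + 3276 = 11921
Dividing both sides by 11921: (x - 12)²/91 + (y - 6)²/131 = 1
Ellipse, center (12, 6), major axis vertical; a² = 131, b² = 91.
c² = a² - b² = 40, so c = 2√10.
e = c/a = 2√10/√131 = 2√1310/131.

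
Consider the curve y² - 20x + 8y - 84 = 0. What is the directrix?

x = -10

Only y is squared. Complete the square in y: (y + 4)² = 20(x + 5).
Vertex (-5, -4); 4p = 20 so p = 5. Opens right.
Directrix is the vertical line x = h − p = -5 − (5) = -10.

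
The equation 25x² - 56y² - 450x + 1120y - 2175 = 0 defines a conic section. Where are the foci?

(9, 1) and (9, 19)

Collect terms: 25(x² - 18x) -56(y² - 20y) = 2175
25(x - 9)² -56(y - 10)² = 2175 + 2025 - 5600 = -1400
Divide through by -1400 to get (y - 10)²/25 - (x - 9)²/56 = 1.
Hyperbola, center (9, 10), transverse axis vertical; a² = 25, b² = 56.
c² = a² + b² = 25 + 56 = 81, so c = 9.
Foci lie on the vertical axis through the center: (h, k ± c).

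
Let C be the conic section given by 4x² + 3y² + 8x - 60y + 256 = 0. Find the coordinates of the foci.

4(x² + 2x) + 3(y² - 20y) = -256
Completing the square gives 4(x + 1)² + 3(y - 10)² = -256 + 4 + 300 = 48.
Divide by 48: (x + 1)²/12 + (y - 10)²/16 = 1
Ellipse, center (-1, 10), major axis vertical; a² = 16, b² = 12.
c² = a² - b² = 16 - 12 = 4, so c = 2.
Foci lie on the vertical axis through the center: (h, k ± c).

(-1, 8) and (-1, 12)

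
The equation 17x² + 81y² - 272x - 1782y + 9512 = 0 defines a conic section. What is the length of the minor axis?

2√17

Rearranging, 17(x² - 16x) + 81(y² - 22y) = -9512.
Complete the square: 17(x - 8)² + 81(y - 11)² = -9512 + 1088 + 9801 = 1377
Dividing both sides by 1377: (x - 8)²/81 + (y - 11)²/17 = 1
Ellipse, center (8, 11), major axis horizontal; a² = 81, b² = 17.
b² = 17 so b = √17; the minor axis has length 2b = 2√17.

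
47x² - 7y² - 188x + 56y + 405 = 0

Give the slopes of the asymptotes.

√329/7 and -√329/7

Group the x- and y-terms: 47(x² - 4x) -7(y² - 8y) = -405
Complete the square in x and y: 47(x - 2)² -7(y - 4)² = -405 + 188 - 112 = -329
Dividing both sides by -329: (y - 4)²/47 - (x - 2)²/7 = 1
Hyperbola, center (2, 4), transverse axis vertical; a² = 47, b² = 7.
For a vertical hyperbola the asymptotes have slope ±a/b.
Here that is ±√47/√7 = ±√329/7.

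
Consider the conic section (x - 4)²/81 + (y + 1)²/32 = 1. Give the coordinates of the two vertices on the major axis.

(-5, -1) and (13, -1)

Center (4, -1). The larger denominator 81 sits under the x-term, so the major axis is horizontal; a² = 81, b² = 32.
a = 9. Vertices at (h ± a, k).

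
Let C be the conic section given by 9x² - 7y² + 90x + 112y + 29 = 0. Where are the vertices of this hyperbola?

Group the x- and y-terms: 9(x² + 10x) -7(y² - 16y) = -29
Complete the square in x and y: 9(x + 5)² -7(y - 8)² = -29 + 225 - 448 = -252
Divide through by -252 to get (y - 8)²/36 - (x + 5)²/28 = 1.
Hyperbola, center (-5, 8), transverse axis vertical; a² = 36, b² = 28.
a = 6. Vertices at (h, k ± a).

(-5, 2) and (-5, 14)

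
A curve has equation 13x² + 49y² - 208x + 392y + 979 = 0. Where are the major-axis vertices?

(1, -4) and (15, -4)

Collect terms: 13(x² - 16x) + 49(y² + 8y) = -979
Completing the square gives 13(x - 8)² + 49(y + 4)² = -979 + 832 + 784 = 637.
Dividing both sides by 637: (x - 8)²/49 + (y + 4)²/13 = 1
Ellipse, center (8, -4), major axis horizontal; a² = 49, b² = 13.
a = 7. Vertices at (h ± a, k).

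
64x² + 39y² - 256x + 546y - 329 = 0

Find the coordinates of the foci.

(2, -12) and (2, -2)

Rearranging, 64(x² - 4x) + 39(y² + 14y) = 329.
64(x - 2)² + 39(y + 7)² = 329 + 256 + 1911 = 2496
Divide through by 2496 to get (x - 2)²/39 + (y + 7)²/64 = 1.
Ellipse, center (2, -7), major axis vertical; a² = 64, b² = 39.
c² = a² - b² = 64 - 39 = 25, so c = 5.
Foci lie on the vertical axis through the center: (h, k ± c).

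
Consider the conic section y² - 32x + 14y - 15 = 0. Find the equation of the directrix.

Only y is squared. Complete the square in y: (y + 7)² = 32(x + 2).
Vertex (-2, -7); 4p = 32 so p = 8. Opens right.
Directrix is the vertical line x = h − p = -2 − (8) = -10.

x = -10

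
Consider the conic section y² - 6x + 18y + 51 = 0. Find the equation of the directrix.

x = -13/2

Only y is squared. Complete the square in y: (y + 9)² = 6(x + 5).
Vertex (-5, -9); 4p = 6 so p = 3/2. Opens right.
Directrix is the vertical line x = h − p = -5 − (3/2) = -13/2.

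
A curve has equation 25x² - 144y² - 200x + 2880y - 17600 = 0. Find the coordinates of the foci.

Collect terms: 25(x² - 8x) -144(y² - 20y) = 17600
25(x - 4)² -144(y - 10)² = 17600 + 400 - 14400 = 3600
Dividing both sides by 3600: (x - 4)²/144 - (y - 10)²/25 = 1
Hyperbola, center (4, 10), transverse axis horizontal; a² = 144, b² = 25.
c² = a² + b² = 144 + 25 = 169, so c = 13.
Foci lie on the horizontal axis through the center: (h ± c, k).

(-9, 10) and (17, 10)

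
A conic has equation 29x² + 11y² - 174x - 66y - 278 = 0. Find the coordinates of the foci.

(3, -3) and (3, 9)

Rearranging, 29(x² - 6x) + 11(y² - 6y) = 278.
Complete the square in x and y: 29(x - 3)² + 11(y - 3)² = 278 + 261 + 99 = 638
Dividing both sides by 638: (x - 3)²/22 + (y - 3)²/58 = 1
Ellipse, center (3, 3), major axis vertical; a² = 58, b² = 22.
c² = a² - b² = 58 - 22 = 36, so c = 6.
Foci lie on the vertical axis through the center: (h, k ± c).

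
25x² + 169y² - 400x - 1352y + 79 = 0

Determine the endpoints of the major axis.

(-5, 4) and (21, 4)

Group: 25(x² - 16x) + 169(y² - 8y) = -79
Completing the square gives 25(x - 8)² + 169(y - 4)² = -79 + 1600 + 2704 = 4225.
Dividing both sides by 4225: (x - 8)²/169 + (y - 4)²/25 = 1
Ellipse, center (8, 4), major axis horizontal; a² = 169, b² = 25.
a = 13. Vertices at (h ± a, k).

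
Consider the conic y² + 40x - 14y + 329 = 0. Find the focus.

Only y is squared. Complete the square in y: (y - 7)² = -40(x + 7).
Vertex (-7, 7); 4p = -40 so p = -10. Opens left.
Focus is p units from the vertex along the axis: (h + p, k).

(-17, 7)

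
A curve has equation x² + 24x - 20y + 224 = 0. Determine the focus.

(-12, 9)

Only x is squared. Complete the square in x: (x + 12)² = 20(y - 4).
Vertex (-12, 4); 4p = 20 so p = 5. Opens up.
Focus is p units from the vertex along the axis: (h, k + p).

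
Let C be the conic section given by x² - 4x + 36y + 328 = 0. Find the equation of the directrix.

Only x is squared. Complete the square in x: (x - 2)² = -36(y + 9).
Vertex (2, -9); 4p = -36 so p = -9. Opens down.
Directrix is the horizontal line y = k − p = -9 − (-9) = 0.

y = 0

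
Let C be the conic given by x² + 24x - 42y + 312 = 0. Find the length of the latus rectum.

Only x is squared. Complete the square in x: (x + 12)² = 42(y - 4).
Vertex (-12, 4); 4p = 42 so p = 21/2. Opens up.
Latus rectum length = |4p| = 42.

42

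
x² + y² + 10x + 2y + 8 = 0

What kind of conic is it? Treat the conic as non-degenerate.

circle

No xy term. Coefficients of x² and y² are A = 1, C = 1.
A = C (same sign) ⇒ circle.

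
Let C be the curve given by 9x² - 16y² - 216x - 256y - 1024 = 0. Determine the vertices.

Group: 9(x² - 24x) -16(y² + 16y) = 1024
Complete the square in x and y: 9(x - 12)² -16(y + 8)² = 1024 + 1296 - 1024 = 1296
Dividing both sides by 1296: (x - 12)²/144 - (y + 8)²/81 = 1
Hyperbola, center (12, -8), transverse axis horizontal; a² = 144, b² = 81.
a = 12. Vertices at (h ± a, k).

(0, -8) and (24, -8)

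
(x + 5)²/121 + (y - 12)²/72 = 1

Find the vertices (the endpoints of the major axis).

Center (-5, 12). The larger denominator 121 sits under the x-term, so the major axis is horizontal; a² = 121, b² = 72.
a = 11. Vertices at (h ± a, k).

(-16, 12) and (6, 12)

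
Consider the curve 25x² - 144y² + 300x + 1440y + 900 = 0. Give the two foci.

Collect terms: 25(x² + 12x) -144(y² - 10y) = -900
Complete the square in x and y: 25(x + 6)² -144(y - 5)² = -900 + 900 - 3600 = -3600
Divide through by -3600 to get (y - 5)²/25 - (x + 6)²/144 = 1.
Hyperbola, center (-6, 5), transverse axis vertical; a² = 25, b² = 144.
c² = a² + b² = 25 + 144 = 169, so c = 13.
Foci lie on the vertical axis through the center: (h, k ± c).

(-6, -8) and (-6, 18)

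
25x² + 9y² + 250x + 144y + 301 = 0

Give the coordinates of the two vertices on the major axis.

Group: 25(x² + 10x) + 9(y² + 16y) = -301
Complete the square: 25(x + 5)² + 9(y + 8)² = -301 + 625 + 576 = 900
Dividing both sides by 900: (x + 5)²/36 + (y + 8)²/100 = 1
Ellipse, center (-5, -8), major axis vertical; a² = 100, b² = 36.
a = 10. Vertices at (h, k ± a).

(-5, -18) and (-5, 2)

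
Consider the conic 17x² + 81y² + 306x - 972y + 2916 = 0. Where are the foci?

17(x² + 18x) + 81(y² - 12y) = -2916
17(x + 9)² + 81(y - 6)² = -2916 + 1377 + 2916 = 1377
Divide through by 1377 to get (x + 9)²/81 + (y - 6)²/17 = 1.
Ellipse, center (-9, 6), major axis horizontal; a² = 81, b² = 17.
c² = a² - b² = 81 - 17 = 64, so c = 8.
Foci lie on the horizontal axis through the center: (h ± c, k).

(-17, 6) and (-1, 6)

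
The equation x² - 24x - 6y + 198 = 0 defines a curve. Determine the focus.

(12, 21/2)

Only x is squared. Complete the square in x: (x - 12)² = 6(y - 9).
Vertex (12, 9); 4p = 6 so p = 3/2. Opens up.
Focus is p units from the vertex along the axis: (h, k + p).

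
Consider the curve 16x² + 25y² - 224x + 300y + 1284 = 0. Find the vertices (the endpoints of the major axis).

(2, -6) and (12, -6)

Collect terms: 16(x² - 14x) + 25(y² + 12y) = -1284
Complete the square in x and y: 16(x - 7)² + 25(y + 6)² = -1284 + 784 + 900 = 400
Divide through by 400 to get (x - 7)²/25 + (y + 6)²/16 = 1.
Ellipse, center (7, -6), major axis horizontal; a² = 25, b² = 16.
a = 5. Vertices at (h ± a, k).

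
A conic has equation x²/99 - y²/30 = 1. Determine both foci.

(0 - √129, 0) and (0 + √129, 0)

Center (0, 0). The positive term is the x-term, so the transverse axis is horizontal; a² = 99, b² = 30.
c² = a² + b² = 99 + 30 = 129, so c = √129.
Foci lie on the horizontal axis through the center: (h ± c, k).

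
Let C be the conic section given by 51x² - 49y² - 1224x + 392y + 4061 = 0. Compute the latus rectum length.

102/7

Collect terms: 51(x² - 24x) -49(y² - 8y) = -4061
Complete the square in x and y: 51(x - 12)² -49(y - 4)² = -4061 + 7344 - 784 = 2499
Dividing both sides by 2499: (x - 12)²/49 - (y - 4)²/51 = 1
Hyperbola, center (12, 4), transverse axis horizontal; a² = 49, b² = 51.
Latus rectum length = 2b²/a = 2·51/7 = 102/7.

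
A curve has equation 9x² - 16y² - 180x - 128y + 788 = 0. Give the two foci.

Group the x- and y-terms: 9(x² - 20x) -16(y² + 8y) = -788
9(x - 10)² -16(y + 4)² = -788 + 900 - 256 = -144
Divide by -144: (y + 4)²/9 - (x - 10)²/16 = 1
Hyperbola, center (10, -4), transverse axis vertical; a² = 9, b² = 16.
c² = a² + b² = 9 + 16 = 25, so c = 5.
Foci lie on the vertical axis through the center: (h, k ± c).

(10, -9) and (10, 1)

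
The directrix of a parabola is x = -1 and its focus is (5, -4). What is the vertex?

The vertex is the midpoint between the focus and the directrix along the axis of symmetry.
Axis is horizontal (directrix is vertical). Vertex x-coordinate = (5 + (-1))/2 = 2; y-coordinate = -4.

(2, -4)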